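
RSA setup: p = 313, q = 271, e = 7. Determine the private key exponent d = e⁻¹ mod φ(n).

φ(n) = (p−1)(q−1) = 312·270 = 84240.
Need d with 7·d ≡ 1 (mod 84240). Apply the extended Euclidean algorithm:
84240 = 12034*7 + 2
7 = 3*2 + 1
2 = 2*1 + 0
Back-substitute:
1 = 7 − 3·2
1 = −3·84240 + 36103·7
So 7·36103 ≡ 1 (mod 84240), hence d = 36103.

36103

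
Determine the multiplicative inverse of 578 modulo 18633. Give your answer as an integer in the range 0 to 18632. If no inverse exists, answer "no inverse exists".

Apply the Euclidean algorithm to 18633 and 578:
18633 = 32*578 + 137
578 = 4*137 + 30
137 = 4*30 + 17
30 = 1*17 + 13
17 = 1*13 + 4
13 = 3*4 + 1
4 = 4*1 + 0
Since gcd(578, 18633) = 1, back-substitute to write 1 as a combination:
1 = 13 − 3·4
1 = −3·17 + 4·13
1 = 4·30 − 7·17
1 = −7·137 + 32·30
1 = 32·578 − 135·137
1 = −135·18633 + 4352·578
So 578·4352 ≡ 1 (mod 18633).

4352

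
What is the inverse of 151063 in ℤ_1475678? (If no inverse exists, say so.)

gcd(1475678, 151063) by repeated division:
1475678 = 9*151063 + 116111
151063 = 1*116111 + 34952
116111 = 3*34952 + 11255
34952 = 3*11255 + 1187
11255 = 9*1187 + 572
1187 = 2*572 + 43
572 = 13*43 + 13
43 = 3*13 + 4
13 = 3*4 + 1
4 = 4*1 + 0
Since gcd(151063, 1475678) = 1, back-substitute to write 1 as a combination:
1 = 13 − 3·4
1 = −3·43 + 10·13
1 = 10·572 − 133·43
1 = −133·1187 + 276·572
1 = 276·11255 − 2617·1187
1 = −2617·34952 + 8127·11255
1 = 8127·116111 − 26998·34952
1 = −26998·151063 + 35125·116111
1 = 35125·1475678 − 343123·151063
So 151063·(-343123) ≡ 1 (mod 1475678), and -343123 ≡ 1132555 (mod 1475678).

1132555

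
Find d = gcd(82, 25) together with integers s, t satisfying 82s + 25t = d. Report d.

1

Euclidean algorithm:
82 = 3×25 + 7
25 = 3×7 + 4
7 = 1×4 + 3
4 = 1×3 + 1
3 = 3×1 + 0
gcd(82, 25) = 1.
Working backward:
1 = 4 − 3
1 = −7 + 2·4
1 = 2·25 − 7·7
1 = −7·82 + 23·25
So 1 = (-7)·82 + (23)·25.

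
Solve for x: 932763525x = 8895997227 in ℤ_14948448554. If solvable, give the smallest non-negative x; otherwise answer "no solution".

8827466349

First find gcd(932763525, 14948448554):
14948448554 = 16×932763525 + 24232154
932763525 = 38×24232154 + 11941673
24232154 = 2×11941673 + 348808
11941673 = 34×348808 + 82201
348808 = 4×82201 + 20004
82201 = 4×20004 + 2185
20004 = 9×2185 + 339
2185 = 6×339 + 151
339 = 2×151 + 37
151 = 4×37 + 3
37 = 12×3 + 1
3 = 3×1 + 0
gcd = 1, so a unique solution mod 14948448554 exists.
Back-substitute for the Bézout coefficients:
1 = 37 − 12·3
1 = −12·151 + 49·37
1 = 49·339 − 110·151
1 = −110·2185 + 709·339
1 = 709·20004 − 6491·2185
1 = −6491·82201 + 26673·20004
1 = 26673·348808 − 113183·82201
1 = −113183·11941673 + 3874895·348808
1 = 3874895·24232154 − 7862973·11941673
1 = −7862973·932763525 + 302667869·24232154
1 = 302667869·14948448554 − 4850548877·932763525
So 932763525·(-4850548877) ≡ 1 (mod 14948448554), giving 932763525⁻¹ ≡ 10097899677.
x ≡ 932763525⁻¹·8895997227 ≡ 10097899677·8895997227 ≡ 8827466349 (mod 14948448554).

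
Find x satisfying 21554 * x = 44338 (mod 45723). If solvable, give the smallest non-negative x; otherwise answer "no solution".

First find gcd(21554, 45723):
45723 = 2·21554 + 2615
21554 = 8·2615 + 634
2615 = 4·634 + 79
634 = 8·79 + 2
79 = 39·2 + 1
2 = 2·1 + 0
gcd = 1, so a unique solution mod 45723 exists.
Back-substitute for the Bézout coefficients:
1 = 79 − 39·2
1 = −39·634 + 313·79
1 = 313·2615 − 1291·634
1 = −1291·21554 + 10641·2615
1 = 10641·45723 − 22573·21554
So 21554·(-22573) ≡ 1 (mod 45723), giving 21554⁻¹ ≡ 23150.
x ≡ 21554⁻¹·44338 ≡ 23150·44338 ≡ 34796 (mod 45723).

34796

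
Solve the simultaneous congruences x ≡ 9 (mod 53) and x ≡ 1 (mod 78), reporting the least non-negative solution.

2341

Write x = 9 + 53·k. Then 53·k ≡ 1 − 9 ≡ 70 (mod 78).
Need 53⁻¹ mod 78. Extended Euclid on (78, 53):
78 = 1×53 + 25
53 = 2×25 + 3
25 = 8×3 + 1
3 = 3×1 + 0
Back-substitute:
1 = 25 − 8·3
1 = −8·53 + 17·25
1 = 17·78 − 25·53
53⁻¹ ≡ 53 (mod 78), so k ≡ 53·70 ≡ 44 (mod 78).
x = 9 + 53·44 = 2341.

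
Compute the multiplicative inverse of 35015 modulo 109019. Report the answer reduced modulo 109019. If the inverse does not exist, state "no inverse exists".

Apply the Euclidean algorithm to 109019 and 35015:
109019 = 3×35015 + 3974
35015 = 8×3974 + 3223
3974 = 1×3223 + 751
3223 = 4×751 + 219
751 = 3×219 + 94
219 = 2×94 + 31
94 = 3×31 + 1
31 = 31×1 + 0
The gcd is 1. Working backward:
1 = 94 − 3·31
1 = −3·219 + 7·94
1 = 7·751 − 24·219
1 = −24·3223 + 103·751
1 = 103·3974 − 127·3223
1 = −127·35015 + 1119·3974
1 = 1119·109019 − 3484·35015
Hence 35015⁻¹ ≡ -3484 ≡ 105535 (mod 109019).

105535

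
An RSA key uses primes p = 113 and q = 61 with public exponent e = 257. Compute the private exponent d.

φ(n) = (p−1)(q−1) = 112·60 = 6720.
Need d with 257·d ≡ 1 (mod 6720). Apply the extended Euclidean algorithm:
6720 = 26×257 + 38
257 = 6×38 + 29
38 = 1×29 + 9
29 = 3×9 + 2
9 = 4×2 + 1
2 = 2×1 + 0
Back-substitute:
1 = 9 − 4·2
1 = −4·29 + 13·9
1 = 13·38 − 17·29
1 = −17·257 + 115·38
1 = 115·6720 − 3007·257
So 257·(-3007) ≡ 1 (mod 6720), hence d ≡ -3007 ≡ 3713 (mod 6720).

3713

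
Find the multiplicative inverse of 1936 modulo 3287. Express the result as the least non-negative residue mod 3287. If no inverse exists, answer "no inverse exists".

2270

Apply the Euclidean algorithm to 3287 and 1936:
3287 = 1×1936 + 1351
1936 = 1×1351 + 585
1351 = 2×585 + 181
585 = 3×181 + 42
181 = 4×42 + 13
42 = 3×13 + 3
13 = 4×3 + 1
3 = 3×1 + 0
The gcd is 1. Working backward:
1 = 13 − 4·3
1 = −4·42 + 13·13
1 = 13·181 − 56·42
1 = −56·585 + 181·181
1 = 181·1351 − 418·585
1 = −418·1936 + 599·1351
1 = 599·3287 − 1017·1936
So 1936·(-1017) ≡ 1 (mod 3287), and -1017 ≡ 2270 (mod 3287).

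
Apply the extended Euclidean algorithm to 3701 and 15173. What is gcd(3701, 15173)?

Repeated division:
15173 = 4·3701 + 369
3701 = 10·369 + 11
369 = 33·11 + 6
11 = 1·6 + 5
6 = 1·5 + 1
5 = 5·1 + 0
gcd(3701, 15173) = 1.
Back-substituting:
1 = 6 − 5
1 = −11 + 2·6
1 = 2·369 − 67·11
1 = −67·3701 + 672·369
1 = 672·15173 − 2755·3701
So 1 = (672)·15173 + (-2755)·3701.

1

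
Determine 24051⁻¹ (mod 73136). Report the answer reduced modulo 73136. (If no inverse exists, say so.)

55131

Apply the Euclidean algorithm to 73136 and 24051:
73136 = 3*24051 + 983
24051 = 24*983 + 459
983 = 2*459 + 65
459 = 7*65 + 4
65 = 16*4 + 1
4 = 4*1 + 0
The gcd is 1. Working backward:
1 = 65 − 16·4
1 = −16·459 + 113·65
1 = 113·983 − 242·459
1 = −242·24051 + 5921·983
1 = 5921·73136 − 18005·24051
So 24051·(-18005) ≡ 1 (mod 73136), and -18005 ≡ 55131 (mod 73136).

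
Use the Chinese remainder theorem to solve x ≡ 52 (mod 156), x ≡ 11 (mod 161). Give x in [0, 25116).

Write x = 52 + 156·k. Then 156·k ≡ 11 − 52 ≡ 120 (mod 161).
Need 156⁻¹ mod 161. Extended Euclid on (161, 156):
161 = 1*156 + 5
156 = 31*5 + 1
5 = 5*1 + 0
Back-substitute:
1 = 156 − 31·5
1 = −31·161 + 32·156
156⁻¹ ≡ 32 (mod 161), so k ≡ 32·120 ≡ 137 (mod 161).
x = 52 + 156·137 = 21424.

21424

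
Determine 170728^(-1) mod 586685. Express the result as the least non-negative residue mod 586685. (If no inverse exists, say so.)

261532

Run Euclid on (586685, 170728):
586685 = 3×170728 + 74501
170728 = 2×74501 + 21726
74501 = 3×21726 + 9323
21726 = 2×9323 + 3080
9323 = 3×3080 + 83
3080 = 37×83 + 9
83 = 9×9 + 2
9 = 4×2 + 1
2 = 2×1 + 0
gcd = 1, so the inverse exists. Back-substitute:
1 = 9 − 4·2
1 = −4·83 + 37·9
1 = 37·3080 − 1373·83
1 = −1373·9323 + 4156·3080
1 = 4156·21726 − 9685·9323
1 = −9685·74501 + 33211·21726
1 = 33211·170728 − 76107·74501
1 = −76107·586685 + 261532·170728
So 170728·261532 ≡ 1 (mod 586685).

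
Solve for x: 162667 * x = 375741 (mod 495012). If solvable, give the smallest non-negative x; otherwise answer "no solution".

142179

First find gcd(162667, 495012):
495012 = 3×162667 + 7011
162667 = 23×7011 + 1414
7011 = 4×1414 + 1355
1414 = 1×1355 + 59
1355 = 22×59 + 57
59 = 1×57 + 2
57 = 28×2 + 1
2 = 2×1 + 0
gcd = 1, so a unique solution mod 495012 exists.
Back-substitute for the Bézout coefficients:
1 = 57 − 28·2
1 = −28·59 + 29·57
1 = 29·1355 − 666·59
1 = −666·1414 + 695·1355
1 = 695·7011 − 3446·1414
1 = −3446·162667 + 79953·7011
1 = 79953·495012 − 243305·162667
So 162667·(-243305) ≡ 1 (mod 495012), giving 162667⁻¹ ≡ 251707.
x ≡ 162667⁻¹·375741 ≡ 251707·375741 ≡ 142179 (mod 495012).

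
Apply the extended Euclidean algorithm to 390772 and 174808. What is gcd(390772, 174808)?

Euclidean algorithm:
390772 = 2×174808 + 41156
174808 = 4×41156 + 10184
41156 = 4×10184 + 420
10184 = 24×420 + 104
420 = 4×104 + 4
104 = 26×4 + 0
gcd(390772, 174808) = 4.
Back-substituting:
4 = 420 − 4·104
4 = −4·10184 + 97·420
4 = 97·41156 − 392·10184
4 = −392·174808 + 1665·41156
4 = 1665·390772 − 3722·174808
So 4 = (1665)·390772 + (-3722)·174808.

4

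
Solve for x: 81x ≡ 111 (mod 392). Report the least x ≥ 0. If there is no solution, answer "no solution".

103

First find gcd(81, 392):
392 = 4·81 + 68
81 = 1·68 + 13
68 = 5·13 + 3
13 = 4·3 + 1
3 = 3·1 + 0
gcd = 1, so a unique solution mod 392 exists.
Back-substitute for the Bézout coefficients:
1 = 13 − 4·3
1 = −4·68 + 21·13
1 = 21·81 − 25·68
1 = −25·392 + 121·81
So 81·(121) ≡ 1 (mod 392), giving 81⁻¹ ≡ 121.
x ≡ 81⁻¹·111 ≡ 121·111 ≡ 103 (mod 392).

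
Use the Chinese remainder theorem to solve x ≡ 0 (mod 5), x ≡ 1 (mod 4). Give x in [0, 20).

5

Write x = 0 + 5·k. Then 5·k ≡ 1 − 0 ≡ 1 (mod 4).
Need 5⁻¹ mod 4. Extended Euclid on (4, 1):
4 = 4*1 + 0
5⁻¹ ≡ 1 (mod 4), so k ≡ 1·1 ≡ 1 (mod 4).
x = 0 + 5·1 = 5.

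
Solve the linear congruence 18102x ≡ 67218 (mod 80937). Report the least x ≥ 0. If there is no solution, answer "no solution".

8177

First find gcd(18102, 80937):
80937 = 4·18102 + 8529
18102 = 2·8529 + 1044
8529 = 8·1044 + 177
1044 = 5·177 + 159
177 = 1·159 + 18
159 = 8·18 + 15
18 = 1·15 + 3
15 = 5·3 + 0
gcd = 3 and 3 | 67218, so solutions exist. Divide through by 3: 6034x ≡ 22406 (mod 26979).
Now find 6034⁻¹ mod 26979:
26979 = 4·6034 + 2843
6034 = 2·2843 + 348
2843 = 8·348 + 59
348 = 5·59 + 53
59 = 1·53 + 6
53 = 8·6 + 5
6 = 1·5 + 1
5 = 5·1 + 0
Back-substitute:
1 = 6 − 5
1 = −53 + 9·6
1 = 9·59 − 10·53
1 = −10·348 + 59·59
1 = 59·2843 − 482·348
1 = −482·6034 + 1023·2843
1 = 1023·26979 − 4574·6034
So 6034·(-4574) ≡ 1 (mod 26979), i.e. 6034⁻¹ ≡ 22405.
Then x ≡ 22405·22406 ≡ 8177 (mod 26979); the smallest non-negative solution is x = 8177.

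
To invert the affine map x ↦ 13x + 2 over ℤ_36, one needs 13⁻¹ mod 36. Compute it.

Apply the Euclidean algorithm to 36 and 13:
36 = 2·13 + 10
13 = 1·10 + 3
10 = 3·3 + 1
3 = 3·1 + 0
gcd = 1, so the inverse exists. Back-substitute:
1 = 10 − 3·3
1 = −3·13 + 4·10
1 = 4·36 − 11·13
Hence 13⁻¹ ≡ -11 ≡ 25 (mod 36).

25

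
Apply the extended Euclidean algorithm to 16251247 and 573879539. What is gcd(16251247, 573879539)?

Euclidean algorithm:
573879539 = 35·16251247 + 5085894
16251247 = 3·5085894 + 993565
5085894 = 5·993565 + 118069
993565 = 8·118069 + 49013
118069 = 2·49013 + 20043
49013 = 2·20043 + 8927
20043 = 2·8927 + 2189
8927 = 4·2189 + 171
2189 = 12·171 + 137
171 = 1·137 + 34
137 = 4·34 + 1
34 = 34·1 + 0
gcd(16251247, 573879539) = 1.
Working backward:
1 = 137 − 4·34
1 = −4·171 + 5·137
1 = 5·2189 − 64·171
1 = −64·8927 + 261·2189
1 = 261·20043 − 586·8927
1 = −586·49013 + 1433·20043
1 = 1433·118069 − 3452·49013
1 = −3452·993565 + 29049·118069
1 = 29049·5085894 − 148697·993565
1 = −148697·16251247 + 475140·5085894
1 = 475140·573879539 − 16778597·16251247
So 1 = (475140)·573879539 + (-16778597)·16251247.

1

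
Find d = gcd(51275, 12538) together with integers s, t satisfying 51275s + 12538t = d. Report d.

1

Euclidean algorithm:
51275 = 4*12538 + 1123
12538 = 11*1123 + 185
1123 = 6*185 + 13
185 = 14*13 + 3
13 = 4*3 + 1
3 = 3*1 + 0
gcd(51275, 12538) = 1.
Working backward:
1 = 13 − 4·3
1 = −4·185 + 57·13
1 = 57·1123 − 346·185
1 = −346·12538 + 3863·1123
1 = 3863·51275 − 15798·12538
So 1 = (3863)·51275 + (-15798)·12538.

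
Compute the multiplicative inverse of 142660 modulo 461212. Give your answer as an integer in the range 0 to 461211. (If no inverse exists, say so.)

Compute gcd(142660, 461212):
461212 = 3·142660 + 33232
142660 = 4·33232 + 9732
33232 = 3·9732 + 4036
9732 = 2·4036 + 1660
4036 = 2·1660 + 716
1660 = 2·716 + 228
716 = 3·228 + 32
228 = 7·32 + 4
32 = 8·4 + 0
Since gcd = 4 > 1, 142660 is not a unit mod 461212.

no inverse exists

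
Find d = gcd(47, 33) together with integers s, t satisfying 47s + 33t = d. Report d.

Euclidean algorithm:
47 = 1·33 + 14
33 = 2·14 + 5
14 = 2·5 + 4
5 = 1·4 + 1
4 = 4·1 + 0
gcd(47, 33) = 1.
Working backward:
1 = 5 − 4
1 = −14 + 3·5
1 = 3·33 − 7·14
1 = −7·47 + 10·33
So 1 = (-7)·47 + (10)·33.

1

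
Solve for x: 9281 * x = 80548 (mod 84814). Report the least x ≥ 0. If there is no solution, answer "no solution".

2604

First find gcd(9281, 84814):
84814 = 9*9281 + 1285
9281 = 7*1285 + 286
1285 = 4*286 + 141
286 = 2*141 + 4
141 = 35*4 + 1
4 = 4*1 + 0
gcd = 1, so a unique solution mod 84814 exists.
Back-substitute for the Bézout coefficients:
1 = 141 − 35·4
1 = −35·286 + 71·141
1 = 71·1285 − 319·286
1 = −319·9281 + 2304·1285
1 = 2304·84814 − 21055·9281
So 9281·(-21055) ≡ 1 (mod 84814), giving 9281⁻¹ ≡ 63759.
x ≡ 9281⁻¹·80548 ≡ 63759·80548 ≡ 2604 (mod 84814).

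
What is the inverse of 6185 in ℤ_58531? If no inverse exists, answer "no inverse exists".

13050

Extended Euclidean algorithm:
58531 = 9·6185 + 2866
6185 = 2·2866 + 453
2866 = 6·453 + 148
453 = 3·148 + 9
148 = 16·9 + 4
9 = 2·4 + 1
4 = 4·1 + 0
gcd = 1, so the inverse exists. Back-substitute:
1 = 9 − 2·4
1 = −2·148 + 33·9
1 = 33·453 − 101·148
1 = −101·2866 + 639·453
1 = 639·6185 − 1379·2866
1 = −1379·58531 + 13050·6185
So 6185·13050 ≡ 1 (mod 58531).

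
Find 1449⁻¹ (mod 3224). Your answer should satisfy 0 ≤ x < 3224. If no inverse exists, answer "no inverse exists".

Extended Euclidean algorithm:
3224 = 2×1449 + 326
1449 = 4×326 + 145
326 = 2×145 + 36
145 = 4×36 + 1
36 = 36×1 + 0
gcd = 1, so the inverse exists. Back-substitute:
1 = 145 − 4·36
1 = −4·326 + 9·145
1 = 9·1449 − 40·326
1 = −40·3224 + 89·1449
So 1449·89 ≡ 1 (mod 3224).

89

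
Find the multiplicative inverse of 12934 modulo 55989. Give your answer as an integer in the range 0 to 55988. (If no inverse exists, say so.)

10558

Apply the Euclidean algorithm to 55989 and 12934:
55989 = 4×12934 + 4253
12934 = 3×4253 + 175
4253 = 24×175 + 53
175 = 3×53 + 16
53 = 3×16 + 5
16 = 3×5 + 1
5 = 5×1 + 0
Since gcd(12934, 55989) = 1, back-substitute to write 1 as a combination:
1 = 16 − 3·5
1 = −3·53 + 10·16
1 = 10·175 − 33·53
1 = −33·4253 + 802·175
1 = 802·12934 − 2439·4253
1 = −2439·55989 + 10558·12934
So 12934·10558 ≡ 1 (mod 55989).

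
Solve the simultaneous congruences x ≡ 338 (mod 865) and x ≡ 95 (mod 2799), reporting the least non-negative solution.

537503

Write x = 338 + 865·k. Then 865·k ≡ 95 − 338 ≡ 2556 (mod 2799).
Need 865⁻¹ mod 2799. Extended Euclid on (2799, 865):
2799 = 3×865 + 204
865 = 4×204 + 49
204 = 4×49 + 8
49 = 6×8 + 1
8 = 8×1 + 0
Back-substitute:
1 = 49 − 6·8
1 = −6·204 + 25·49
1 = 25·865 − 106·204
1 = −106·2799 + 343·865
865⁻¹ ≡ 343 (mod 2799), so k ≡ 343·2556 ≡ 621 (mod 2799).
x = 338 + 865·621 = 537503.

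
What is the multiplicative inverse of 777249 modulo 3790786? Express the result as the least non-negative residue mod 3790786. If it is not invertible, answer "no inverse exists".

gcd(3790786, 777249) by repeated division:
3790786 = 4·777249 + 681790
777249 = 1·681790 + 95459
681790 = 7·95459 + 13577
95459 = 7·13577 + 420
13577 = 32·420 + 137
420 = 3·137 + 9
137 = 15·9 + 2
9 = 4·2 + 1
2 = 2·1 + 0
gcd = 1, so the inverse exists. Back-substitute:
1 = 9 − 4·2
1 = −4·137 + 61·9
1 = 61·420 − 187·137
1 = −187·13577 + 6045·420
1 = 6045·95459 − 42502·13577
1 = −42502·681790 + 303559·95459
1 = 303559·777249 − 346061·681790
1 = −346061·3790786 + 1687803·777249
So 777249·1687803 ≡ 1 (mod 3790786).

1687803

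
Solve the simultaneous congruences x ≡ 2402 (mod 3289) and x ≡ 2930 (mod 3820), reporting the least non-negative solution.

Write x = 2402 + 3289·k. Then 3289·k ≡ 2930 − 2402 ≡ 528 (mod 3820).
Need 3289⁻¹ mod 3820. Extended Euclid on (3820, 3289):
3820 = 1×3289 + 531
3289 = 6×531 + 103
531 = 5×103 + 16
103 = 6×16 + 7
16 = 2×7 + 2
7 = 3×2 + 1
2 = 2×1 + 0
Back-substitute:
1 = 7 − 3·2
1 = −3·16 + 7·7
1 = 7·103 − 45·16
1 = −45·531 + 232·103
1 = 232·3289 − 1437·531
1 = −1437·3820 + 1669·3289
3289⁻¹ ≡ 1669 (mod 3820), so k ≡ 1669·528 ≡ 2632 (mod 3820).
x = 2402 + 3289·2632 = 8659050.

8659050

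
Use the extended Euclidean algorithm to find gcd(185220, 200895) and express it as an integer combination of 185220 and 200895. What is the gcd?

Repeated division:
200895 = 1·185220 + 15675
185220 = 11·15675 + 12795
15675 = 1·12795 + 2880
12795 = 4·2880 + 1275
2880 = 2·1275 + 330
1275 = 3·330 + 285
330 = 1·285 + 45
285 = 6·45 + 15
45 = 3·15 + 0
gcd(185220, 200895) = 15.
Back-substituting:
15 = 285 − 6·45
15 = −6·330 + 7·285
15 = 7·1275 − 27·330
15 = −27·2880 + 61·1275
15 = 61·12795 − 271·2880
15 = −271·15675 + 332·12795
15 = 332·185220 − 3923·15675
15 = −3923·200895 + 4255·185220
So 15 = (-3923)·200895 + (4255)·185220.

15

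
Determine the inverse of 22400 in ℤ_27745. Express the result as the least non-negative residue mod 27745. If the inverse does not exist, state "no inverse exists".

no inverse exists

Compute gcd(22400, 27745):
27745 = 1*22400 + 5345
22400 = 4*5345 + 1020
5345 = 5*1020 + 245
1020 = 4*245 + 40
245 = 6*40 + 5
40 = 8*5 + 0
The gcd is 5, not 1, hence no inverse exists.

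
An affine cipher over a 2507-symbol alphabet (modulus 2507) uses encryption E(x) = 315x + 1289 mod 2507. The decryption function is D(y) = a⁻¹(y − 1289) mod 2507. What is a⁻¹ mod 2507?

772

gcd(2507, 315) by repeated division:
2507 = 7·315 + 302
315 = 1·302 + 13
302 = 23·13 + 3
13 = 4·3 + 1
3 = 3·1 + 0
gcd = 1, so the inverse exists. Back-substitute:
1 = 13 − 4·3
1 = −4·302 + 93·13
1 = 93·315 − 97·302
1 = −97·2507 + 772·315
So 315·772 ≡ 1 (mod 2507).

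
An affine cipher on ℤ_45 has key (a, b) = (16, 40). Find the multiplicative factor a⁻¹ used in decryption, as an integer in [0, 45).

31

gcd(45, 16) by repeated division:
45 = 2*16 + 13
16 = 1*13 + 3
13 = 4*3 + 1
3 = 3*1 + 0
gcd = 1, so the inverse exists. Back-substitute:
1 = 13 − 4·3
1 = −4·16 + 5·13
1 = 5·45 − 14·16
So 16·(-14) ≡ 1 (mod 45), and -14 ≡ 31 (mod 45).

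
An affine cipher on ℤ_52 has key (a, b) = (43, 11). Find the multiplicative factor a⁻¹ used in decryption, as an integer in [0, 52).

gcd(52, 43) by repeated division:
52 = 1×43 + 9
43 = 4×9 + 7
9 = 1×7 + 2
7 = 3×2 + 1
2 = 2×1 + 0
The gcd is 1. Working backward:
1 = 7 − 3·2
1 = −3·9 + 4·7
1 = 4·43 − 19·9
1 = −19·52 + 23·43
So 43·23 ≡ 1 (mod 52).

23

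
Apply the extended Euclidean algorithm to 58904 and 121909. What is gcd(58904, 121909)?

1

Repeated division:
121909 = 2*58904 + 4101
58904 = 14*4101 + 1490
4101 = 2*1490 + 1121
1490 = 1*1121 + 369
1121 = 3*369 + 14
369 = 26*14 + 5
14 = 2*5 + 4
5 = 1*4 + 1
4 = 4*1 + 0
gcd(58904, 121909) = 1.
Back-substituting:
1 = 5 − 4
1 = −14 + 3·5
1 = 3·369 − 79·14
1 = −79·1121 + 240·369
1 = 240·1490 − 319·1121
1 = −319·4101 + 878·1490
1 = 878·58904 − 12611·4101
1 = −12611·121909 + 26100·58904
So 1 = (-12611)·121909 + (26100)·58904.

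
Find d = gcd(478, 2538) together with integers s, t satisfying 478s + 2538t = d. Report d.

2

Repeated division:
2538 = 5·478 + 148
478 = 3·148 + 34
148 = 4·34 + 12
34 = 2·12 + 10
12 = 1·10 + 2
10 = 5·2 + 0
gcd(478, 2538) = 2.
Working backward:
2 = 12 − 10
2 = −34 + 3·12
2 = 3·148 − 13·34
2 = −13·478 + 42·148
2 = 42·2538 − 223·478
So 2 = (42)·2538 + (-223)·478.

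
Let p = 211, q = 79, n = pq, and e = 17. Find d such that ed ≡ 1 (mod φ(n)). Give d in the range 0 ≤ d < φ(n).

14453

φ(n) = (p−1)(q−1) = 210·78 = 16380.
Need d with 17·d ≡ 1 (mod 16380). Apply the extended Euclidean algorithm:
16380 = 963×17 + 9
17 = 1×9 + 8
9 = 1×8 + 1
8 = 8×1 + 0
Back-substitute:
1 = 9 − 8
1 = −17 + 2·9
1 = 2·16380 − 1927·17
So 17·(-1927) ≡ 1 (mod 16380), hence d ≡ -1927 ≡ 14453 (mod 16380).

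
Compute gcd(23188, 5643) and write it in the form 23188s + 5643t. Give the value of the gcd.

11

Repeated division:
23188 = 4*5643 + 616
5643 = 9*616 + 99
616 = 6*99 + 22
99 = 4*22 + 11
22 = 2*11 + 0
gcd(23188, 5643) = 11.
Back-substituting:
11 = 99 − 4·22
11 = −4·616 + 25·99
11 = 25·5643 − 229·616
11 = −229·23188 + 941·5643
So 11 = (-229)·23188 + (941)·5643.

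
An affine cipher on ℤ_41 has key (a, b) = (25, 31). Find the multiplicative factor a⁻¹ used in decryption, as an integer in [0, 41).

Apply the Euclidean algorithm to 41 and 25:
41 = 1×25 + 16
25 = 1×16 + 9
16 = 1×9 + 7
9 = 1×7 + 2
7 = 3×2 + 1
2 = 2×1 + 0
The gcd is 1. Working backward:
1 = 7 − 3·2
1 = −3·9 + 4·7
1 = 4·16 − 7·9
1 = −7·25 + 11·16
1 = 11·41 − 18·25
So 25·(-18) ≡ 1 (mod 41), and -18 ≡ 23 (mod 41).

23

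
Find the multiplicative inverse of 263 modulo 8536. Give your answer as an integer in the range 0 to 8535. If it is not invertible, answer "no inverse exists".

3343

gcd(8536, 263) by repeated division:
8536 = 32·263 + 120
263 = 2·120 + 23
120 = 5·23 + 5
23 = 4·5 + 3
5 = 1·3 + 2
3 = 1·2 + 1
2 = 2·1 + 0
The gcd is 1. Working backward:
1 = 3 − 2
1 = −5 + 2·3
1 = 2·23 − 9·5
1 = −9·120 + 47·23
1 = 47·263 − 103·120
1 = −103·8536 + 3343·263
So 263·3343 ≡ 1 (mod 8536).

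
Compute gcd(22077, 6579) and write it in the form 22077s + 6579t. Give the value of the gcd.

9

Apply Euclid's algorithm to 22077 and 6579:
22077 = 3×6579 + 2340
6579 = 2×2340 + 1899
2340 = 1×1899 + 441
1899 = 4×441 + 135
441 = 3×135 + 36
135 = 3×36 + 27
36 = 1×27 + 9
27 = 3×9 + 0
gcd(22077, 6579) = 9.
Back-substituting:
9 = 36 − 27
9 = −135 + 4·36
9 = 4·441 − 13·135
9 = −13·1899 + 56·441
9 = 56·2340 − 69·1899
9 = −69·6579 + 194·2340
9 = 194·22077 − 651·6579
So 9 = (194)·22077 + (-651)·6579.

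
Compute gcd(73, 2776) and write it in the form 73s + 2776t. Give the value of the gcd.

Apply Euclid's algorithm to 2776 and 73:
2776 = 38×73 + 2
73 = 36×2 + 1
2 = 2×1 + 0
gcd(73, 2776) = 1.
Working backward:
1 = 73 − 36·2
1 = −36·2776 + 1369·73
So 1 = (-36)·2776 + (1369)·73.

1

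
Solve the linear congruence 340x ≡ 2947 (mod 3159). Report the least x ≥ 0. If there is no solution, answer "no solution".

First find gcd(340, 3159):
3159 = 9*340 + 99
340 = 3*99 + 43
99 = 2*43 + 13
43 = 3*13 + 4
13 = 3*4 + 1
4 = 4*1 + 0
gcd = 1, so a unique solution mod 3159 exists.
Back-substitute for the Bézout coefficients:
1 = 13 − 3·4
1 = −3·43 + 10·13
1 = 10·99 − 23·43
1 = −23·340 + 79·99
1 = 79·3159 − 734·340
So 340·(-734) ≡ 1 (mod 3159), giving 340⁻¹ ≡ 2425.
x ≡ 340⁻¹·2947 ≡ 2425·2947 ≡ 817 (mod 3159).

817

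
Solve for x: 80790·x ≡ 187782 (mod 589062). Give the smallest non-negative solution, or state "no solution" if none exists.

95693

First find gcd(80790, 589062):
589062 = 7*80790 + 23532
80790 = 3*23532 + 10194
23532 = 2*10194 + 3144
10194 = 3*3144 + 762
3144 = 4*762 + 96
762 = 7*96 + 90
96 = 1*90 + 6
90 = 15*6 + 0
gcd = 6 and 6 | 187782, so solutions exist. Divide through by 6: 13465x ≡ 31297 (mod 98177).
Now find 13465⁻¹ mod 98177:
98177 = 7·13465 + 3922
13465 = 3·3922 + 1699
3922 = 2·1699 + 524
1699 = 3·524 + 127
524 = 4·127 + 16
127 = 7·16 + 15
16 = 1·15 + 1
15 = 15·1 + 0
Back-substitute:
1 = 16 − 15
1 = −127 + 8·16
1 = 8·524 − 33·127
1 = −33·1699 + 107·524
1 = 107·3922 − 247·1699
1 = −247·13465 + 848·3922
1 = 848·98177 − 6183·13465
So 13465·(-6183) ≡ 1 (mod 98177), i.e. 13465⁻¹ ≡ 91994.
Then x ≡ 91994·31297 ≡ 95693 (mod 98177); the smallest non-negative solution is x = 95693.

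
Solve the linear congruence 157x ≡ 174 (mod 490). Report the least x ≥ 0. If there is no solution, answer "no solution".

First find gcd(157, 490):
490 = 3·157 + 19
157 = 8·19 + 5
19 = 3·5 + 4
5 = 1·4 + 1
4 = 4·1 + 0
gcd = 1, so a unique solution mod 490 exists.
Back-substitute for the Bézout coefficients:
1 = 5 − 4
1 = −19 + 4·5
1 = 4·157 − 33·19
1 = −33·490 + 103·157
So 157·(103) ≡ 1 (mod 490), giving 157⁻¹ ≡ 103.
x ≡ 157⁻¹·174 ≡ 103·174 ≡ 282 (mod 490).

282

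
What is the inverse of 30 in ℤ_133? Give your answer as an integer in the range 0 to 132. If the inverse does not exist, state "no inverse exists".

gcd(133, 30) by repeated division:
133 = 4·30 + 13
30 = 2·13 + 4
13 = 3·4 + 1
4 = 4·1 + 0
Since gcd(30, 133) = 1, back-substitute to write 1 as a combination:
1 = 13 − 3·4
1 = −3·30 + 7·13
1 = 7·133 − 31·30
Hence 30⁻¹ ≡ -31 ≡ 102 (mod 133).

102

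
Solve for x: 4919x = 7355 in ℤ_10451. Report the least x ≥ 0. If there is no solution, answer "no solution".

4852

First find gcd(4919, 10451):
10451 = 2*4919 + 613
4919 = 8*613 + 15
613 = 40*15 + 13
15 = 1*13 + 2
13 = 6*2 + 1
2 = 2*1 + 0
gcd = 1, so a unique solution mod 10451 exists.
Back-substitute for the Bézout coefficients:
1 = 13 − 6·2
1 = −6·15 + 7·13
1 = 7·613 − 286·15
1 = −286·4919 + 2295·613
1 = 2295·10451 − 4876·4919
So 4919·(-4876) ≡ 1 (mod 10451), giving 4919⁻¹ ≡ 5575.
x ≡ 4919⁻¹·7355 ≡ 5575·7355 ≡ 4852 (mod 10451).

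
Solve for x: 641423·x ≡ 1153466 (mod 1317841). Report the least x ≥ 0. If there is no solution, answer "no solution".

991544

First find gcd(641423, 1317841):
1317841 = 2·641423 + 34995
641423 = 18·34995 + 11513
34995 = 3·11513 + 456
11513 = 25·456 + 113
456 = 4·113 + 4
113 = 28·4 + 1
4 = 4·1 + 0
gcd = 1, so a unique solution mod 1317841 exists.
Back-substitute for the Bézout coefficients:
1 = 113 − 28·4
1 = −28·456 + 113·113
1 = 113·11513 − 2853·456
1 = −2853·34995 + 8672·11513
1 = 8672·641423 − 158949·34995
1 = −158949·1317841 + 326570·641423
So 641423·(326570) ≡ 1 (mod 1317841), giving 641423⁻¹ ≡ 326570.
x ≡ 641423⁻¹·1153466 ≡ 326570·1153466 ≡ 991544 (mod 1317841).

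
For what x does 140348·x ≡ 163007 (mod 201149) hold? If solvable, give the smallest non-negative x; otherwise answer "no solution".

5638

First find gcd(140348, 201149):
201149 = 1·140348 + 60801
140348 = 2·60801 + 18746
60801 = 3·18746 + 4563
18746 = 4·4563 + 494
4563 = 9·494 + 117
494 = 4·117 + 26
117 = 4·26 + 13
26 = 2·13 + 0
gcd = 13 and 13 | 163007, so solutions exist. Divide through by 13: 10796x ≡ 12539 (mod 15473).
Now find 10796⁻¹ mod 15473:
15473 = 1*10796 + 4677
10796 = 2*4677 + 1442
4677 = 3*1442 + 351
1442 = 4*351 + 38
351 = 9*38 + 9
38 = 4*9 + 2
9 = 4*2 + 1
2 = 2*1 + 0
Back-substitute:
1 = 9 − 4·2
1 = −4·38 + 17·9
1 = 17·351 − 157·38
1 = −157·1442 + 645·351
1 = 645·4677 − 2092·1442
1 = −2092·10796 + 4829·4677
1 = 4829·15473 − 6921·10796
So 10796·(-6921) ≡ 1 (mod 15473), i.e. 10796⁻¹ ≡ 8552.
Then x ≡ 8552·12539 ≡ 5638 (mod 15473); the smallest non-negative solution is x = 5638.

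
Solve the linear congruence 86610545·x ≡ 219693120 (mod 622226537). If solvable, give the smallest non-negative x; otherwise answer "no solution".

286834681

First find gcd(86610545, 622226537):
622226537 = 7·86610545 + 15952722
86610545 = 5·15952722 + 6846935
15952722 = 2·6846935 + 2258852
6846935 = 3·2258852 + 70379
2258852 = 32·70379 + 6724
70379 = 10·6724 + 3139
6724 = 2·3139 + 446
3139 = 7·446 + 17
446 = 26·17 + 4
17 = 4·4 + 1
4 = 4·1 + 0
gcd = 1, so a unique solution mod 622226537 exists.
Back-substitute for the Bézout coefficients:
1 = 17 − 4·4
1 = −4·446 + 105·17
1 = 105·3139 − 739·446
1 = −739·6724 + 1583·3139
1 = 1583·70379 − 16569·6724
1 = −16569·2258852 + 531791·70379
1 = 531791·6846935 − 1611942·2258852
1 = −1611942·15952722 + 3755675·6846935
1 = 3755675·86610545 − 20390317·15952722
1 = −20390317·622226537 + 146487894·86610545
So 86610545·(146487894) ≡ 1 (mod 622226537), giving 86610545⁻¹ ≡ 146487894.
x ≡ 86610545⁻¹·219693120 ≡ 146487894·219693120 ≡ 286834681 (mod 622226537).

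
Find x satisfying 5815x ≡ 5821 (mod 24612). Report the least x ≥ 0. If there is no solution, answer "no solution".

First find gcd(5815, 24612):
24612 = 4·5815 + 1352
5815 = 4·1352 + 407
1352 = 3·407 + 131
407 = 3·131 + 14
131 = 9·14 + 5
14 = 2·5 + 4
5 = 1·4 + 1
4 = 4·1 + 0
gcd = 1, so a unique solution mod 24612 exists.
Back-substitute for the Bézout coefficients:
1 = 5 − 4
1 = −14 + 3·5
1 = 3·131 − 28·14
1 = −28·407 + 87·131
1 = 87·1352 − 289·407
1 = −289·5815 + 1243·1352
1 = 1243·24612 − 5261·5815
So 5815·(-5261) ≡ 1 (mod 24612), giving 5815⁻¹ ≡ 19351.
x ≡ 5815⁻¹·5821 ≡ 19351·5821 ≡ 17659 (mod 24612).

17659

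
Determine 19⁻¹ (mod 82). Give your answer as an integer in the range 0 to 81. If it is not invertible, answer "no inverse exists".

13

Apply the Euclidean algorithm to 82 and 19:
82 = 4×19 + 6
19 = 3×6 + 1
6 = 6×1 + 0
Since gcd(19, 82) = 1, back-substitute to write 1 as a combination:
1 = 19 − 3·6
1 = −3·82 + 13·19
So 19·13 ≡ 1 (mod 82).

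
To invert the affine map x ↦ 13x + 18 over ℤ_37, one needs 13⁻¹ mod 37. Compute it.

20

Apply the Euclidean algorithm to 37 and 13:
37 = 2×13 + 11
13 = 1×11 + 2
11 = 5×2 + 1
2 = 2×1 + 0
gcd = 1, so the inverse exists. Back-substitute:
1 = 11 − 5·2
1 = −5·13 + 6·11
1 = 6·37 − 17·13
So 13·(-17) ≡ 1 (mod 37), and -17 ≡ 20 (mod 37).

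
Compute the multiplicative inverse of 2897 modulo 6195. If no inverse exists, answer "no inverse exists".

Apply the Euclidean algorithm to 6195 and 2897:
6195 = 2×2897 + 401
2897 = 7×401 + 90
401 = 4×90 + 41
90 = 2×41 + 8
41 = 5×8 + 1
8 = 8×1 + 0
Since gcd(2897, 6195) = 1, back-substitute to write 1 as a combination:
1 = 41 − 5·8
1 = −5·90 + 11·41
1 = 11·401 − 49·90
1 = −49·2897 + 354·401
1 = 354·6195 − 757·2897
So 2897·(-757) ≡ 1 (mod 6195), and -757 ≡ 5438 (mod 6195).

5438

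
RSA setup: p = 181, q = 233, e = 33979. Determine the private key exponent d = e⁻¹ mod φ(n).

φ(n) = (p−1)(q−1) = 180·232 = 41760.
Need d with 33979·d ≡ 1 (mod 41760). Apply the extended Euclidean algorithm:
41760 = 1×33979 + 7781
33979 = 4×7781 + 2855
7781 = 2×2855 + 2071
2855 = 1×2071 + 784
2071 = 2×784 + 503
784 = 1×503 + 281
503 = 1×281 + 222
281 = 1×222 + 59
222 = 3×59 + 45
59 = 1×45 + 14
45 = 3×14 + 3
14 = 4×3 + 2
3 = 1×2 + 1
2 = 2×1 + 0
Back-substitute:
1 = 3 − 2
1 = −14 + 5·3
1 = 5·45 − 16·14
1 = −16·59 + 21·45
1 = 21·222 − 79·59
1 = −79·281 + 100·222
1 = 100·503 − 179·281
1 = −179·784 + 279·503
1 = 279·2071 − 737·784
1 = −737·2855 + 1016·2071
1 = 1016·7781 − 2769·2855
1 = −2769·33979 + 12092·7781
1 = 12092·41760 − 14861·33979
So 33979·(-14861) ≡ 1 (mod 41760), hence d ≡ -14861 ≡ 26899 (mod 41760).

26899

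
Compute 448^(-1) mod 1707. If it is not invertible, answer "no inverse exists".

Apply the Euclidean algorithm to 1707 and 448:
1707 = 3*448 + 363
448 = 1*363 + 85
363 = 4*85 + 23
85 = 3*23 + 16
23 = 1*16 + 7
16 = 2*7 + 2
7 = 3*2 + 1
2 = 2*1 + 0
Since gcd(448, 1707) = 1, back-substitute to write 1 as a combination:
1 = 7 − 3·2
1 = −3·16 + 7·7
1 = 7·23 − 10·16
1 = −10·85 + 37·23
1 = 37·363 − 158·85
1 = −158·448 + 195·363
1 = 195·1707 − 743·448
Hence 448⁻¹ ≡ -743 ≡ 964 (mod 1707).

964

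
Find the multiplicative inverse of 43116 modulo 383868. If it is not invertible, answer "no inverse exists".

no inverse exists

Euclidean algorithm on 383868, 43116:
383868 = 8*43116 + 38940
43116 = 1*38940 + 4176
38940 = 9*4176 + 1356
4176 = 3*1356 + 108
1356 = 12*108 + 60
108 = 1*60 + 48
60 = 1*48 + 12
48 = 4*12 + 0
Since gcd = 12 > 1, 43116 is not a unit mod 383868.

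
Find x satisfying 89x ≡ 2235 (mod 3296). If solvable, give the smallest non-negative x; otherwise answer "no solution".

First find gcd(89, 3296):
3296 = 37×89 + 3
89 = 29×3 + 2
3 = 1×2 + 1
2 = 2×1 + 0
gcd = 1, so a unique solution mod 3296 exists.
Back-substitute for the Bézout coefficients:
1 = 3 − 2
1 = −89 + 30·3
1 = 30·3296 − 1111·89
So 89·(-1111) ≡ 1 (mod 3296), giving 89⁻¹ ≡ 2185.
x ≡ 89⁻¹·2235 ≡ 2185·2235 ≡ 2099 (mod 3296).

2099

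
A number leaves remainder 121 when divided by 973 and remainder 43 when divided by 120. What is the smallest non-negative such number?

111043

Write x = 121 + 973·k. Then 973·k ≡ 43 − 121 ≡ 42 (mod 120).
Need 973⁻¹ mod 120. Extended Euclid on (120, 13):
120 = 9×13 + 3
13 = 4×3 + 1
3 = 3×1 + 0
Back-substitute:
1 = 13 − 4·3
1 = −4·120 + 37·13
973⁻¹ ≡ 37 (mod 120), so k ≡ 37·42 ≡ 114 (mod 120).
x = 121 + 973·114 = 111043.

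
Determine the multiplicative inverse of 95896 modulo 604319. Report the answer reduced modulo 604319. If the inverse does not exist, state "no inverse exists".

463820

Extended Euclidean algorithm:
604319 = 6×95896 + 28943
95896 = 3×28943 + 9067
28943 = 3×9067 + 1742
9067 = 5×1742 + 357
1742 = 4×357 + 314
357 = 1×314 + 43
314 = 7×43 + 13
43 = 3×13 + 4
13 = 3×4 + 1
4 = 4×1 + 0
gcd = 1, so the inverse exists. Back-substitute:
1 = 13 − 3·4
1 = −3·43 + 10·13
1 = 10·314 − 73·43
1 = −73·357 + 83·314
1 = 83·1742 − 405·357
1 = −405·9067 + 2108·1742
1 = 2108·28943 − 6729·9067
1 = −6729·95896 + 22295·28943
1 = 22295·604319 − 140499·95896
So 95896·(-140499) ≡ 1 (mod 604319), and -140499 ≡ 463820 (mod 604319).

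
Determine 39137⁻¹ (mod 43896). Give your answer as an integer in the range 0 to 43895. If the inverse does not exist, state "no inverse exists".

Extended Euclidean algorithm:
43896 = 1·39137 + 4759
39137 = 8·4759 + 1065
4759 = 4·1065 + 499
1065 = 2·499 + 67
499 = 7·67 + 30
67 = 2·30 + 7
30 = 4·7 + 2
7 = 3·2 + 1
2 = 2·1 + 0
gcd = 1, so the inverse exists. Back-substitute:
1 = 7 − 3·2
1 = −3·30 + 13·7
1 = 13·67 − 29·30
1 = −29·499 + 216·67
1 = 216·1065 − 461·499
1 = −461·4759 + 2060·1065
1 = 2060·39137 − 16941·4759
1 = −16941·43896 + 19001·39137
So 39137·19001 ≡ 1 (mod 43896).

19001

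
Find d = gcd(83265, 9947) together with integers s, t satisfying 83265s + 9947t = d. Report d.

7

Apply Euclid's algorithm to 83265 and 9947:
83265 = 8×9947 + 3689
9947 = 2×3689 + 2569
3689 = 1×2569 + 1120
2569 = 2×1120 + 329
1120 = 3×329 + 133
329 = 2×133 + 63
133 = 2×63 + 7
63 = 9×7 + 0
gcd(83265, 9947) = 7.
Express as a combination:
7 = 133 − 2·63
7 = −2·329 + 5·133
7 = 5·1120 − 17·329
7 = −17·2569 + 39·1120
7 = 39·3689 − 56·2569
7 = −56·9947 + 151·3689
7 = 151·83265 − 1264·9947
So 7 = (151)·83265 + (-1264)·9947.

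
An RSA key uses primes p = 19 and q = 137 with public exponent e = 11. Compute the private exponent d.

φ(n) = (p−1)(q−1) = 18·136 = 2448.
Need d with 11·d ≡ 1 (mod 2448). Apply the extended Euclidean algorithm:
2448 = 222×11 + 6
11 = 1×6 + 5
6 = 1×5 + 1
5 = 5×1 + 0
Back-substitute:
1 = 6 − 5
1 = −11 + 2·6
1 = 2·2448 − 445·11
So 11·(-445) ≡ 1 (mod 2448), hence d ≡ -445 ≡ 2003 (mod 2448).

2003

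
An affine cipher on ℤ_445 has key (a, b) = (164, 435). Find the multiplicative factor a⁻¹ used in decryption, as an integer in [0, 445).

19

Extended Euclidean algorithm:
445 = 2*164 + 117
164 = 1*117 + 47
117 = 2*47 + 23
47 = 2*23 + 1
23 = 23*1 + 0
Since gcd(164, 445) = 1, back-substitute to write 1 as a combination:
1 = 47 − 2·23
1 = −2·117 + 5·47
1 = 5·164 − 7·117
1 = −7·445 + 19·164
So 164·19 ≡ 1 (mod 445).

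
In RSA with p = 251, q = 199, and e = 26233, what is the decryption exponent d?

φ(n) = (p−1)(q−1) = 250·198 = 49500.
Need d with 26233·d ≡ 1 (mod 49500). Apply the extended Euclidean algorithm:
49500 = 1×26233 + 23267
26233 = 1×23267 + 2966
23267 = 7×2966 + 2505
2966 = 1×2505 + 461
2505 = 5×461 + 200
461 = 2×200 + 61
200 = 3×61 + 17
61 = 3×17 + 10
17 = 1×10 + 7
10 = 1×7 + 3
7 = 2×3 + 1
3 = 3×1 + 0
Back-substitute:
1 = 7 − 2·3
1 = −2·10 + 3·7
1 = 3·17 − 5·10
1 = −5·61 + 18·17
1 = 18·200 − 59·61
1 = −59·461 + 136·200
1 = 136·2505 − 739·461
1 = −739·2966 + 875·2505
1 = 875·23267 − 6864·2966
1 = −6864·26233 + 7739·23267
1 = 7739·49500 − 14603·26233
So 26233·(-14603) ≡ 1 (mod 49500), hence d ≡ -14603 ≡ 34897 (mod 49500).

34897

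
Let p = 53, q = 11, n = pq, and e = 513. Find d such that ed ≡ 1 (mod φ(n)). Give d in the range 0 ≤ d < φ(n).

297

φ(n) = (p−1)(q−1) = 52·10 = 520.
Need d with 513·d ≡ 1 (mod 520). Apply the extended Euclidean algorithm:
520 = 1·513 + 7
513 = 73·7 + 2
7 = 3·2 + 1
2 = 2·1 + 0
Back-substitute:
1 = 7 − 3·2
1 = −3·513 + 220·7
1 = 220·520 − 223·513
So 513·(-223) ≡ 1 (mod 520), hence d ≡ -223 ≡ 297 (mod 520).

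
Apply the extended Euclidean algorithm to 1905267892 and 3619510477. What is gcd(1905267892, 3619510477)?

Repeated division:
3619510477 = 1*1905267892 + 1714242585
1905267892 = 1*1714242585 + 191025307
1714242585 = 8*191025307 + 186040129
191025307 = 1*186040129 + 4985178
186040129 = 37*4985178 + 1588543
4985178 = 3*1588543 + 219549
1588543 = 7*219549 + 51700
219549 = 4*51700 + 12749
51700 = 4*12749 + 704
12749 = 18*704 + 77
704 = 9*77 + 11
77 = 7*11 + 0
gcd(1905267892, 3619510477) = 11.
Working backward:
11 = 704 − 9·77
11 = −9·12749 + 163·704
11 = 163·51700 − 661·12749
11 = −661·219549 + 2807·51700
11 = 2807·1588543 − 20310·219549
11 = −20310·4985178 + 63737·1588543
11 = 63737·186040129 − 2378579·4985178
11 = −2378579·191025307 + 2442316·186040129
11 = 2442316·1714242585 − 21917107·191025307
11 = −21917107·1905267892 + 24359423·1714242585
11 = 24359423·3619510477 − 46276530·1905267892
So 11 = (24359423)·3619510477 + (-46276530)·1905267892.

11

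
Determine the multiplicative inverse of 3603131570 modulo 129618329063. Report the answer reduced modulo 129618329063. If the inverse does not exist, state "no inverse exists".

99683454025

Apply the Euclidean algorithm to 129618329063 and 3603131570:
129618329063 = 35×3603131570 + 3508724113
3603131570 = 1×3508724113 + 94407457
3508724113 = 37×94407457 + 15648204
94407457 = 6×15648204 + 518233
15648204 = 30×518233 + 101214
518233 = 5×101214 + 12163
101214 = 8×12163 + 3910
12163 = 3×3910 + 433
3910 = 9×433 + 13
433 = 33×13 + 4
13 = 3×4 + 1
4 = 4×1 + 0
Since gcd(3603131570, 129618329063) = 1, back-substitute to write 1 as a combination:
1 = 13 − 3·4
1 = −3·433 + 100·13
1 = 100·3910 − 903·433
1 = −903·12163 + 2809·3910
1 = 2809·101214 − 23375·12163
1 = −23375·518233 + 119684·101214
1 = 119684·15648204 − 3613895·518233
1 = −3613895·94407457 + 21803054·15648204
1 = 21803054·3508724113 − 810326893·94407457
1 = −810326893·3603131570 + 832129947·3508724113
1 = 832129947·129618329063 − 29934875038·3603131570
So 3603131570·(-29934875038) ≡ 1 (mod 129618329063), and -29934875038 ≡ 99683454025 (mod 129618329063).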